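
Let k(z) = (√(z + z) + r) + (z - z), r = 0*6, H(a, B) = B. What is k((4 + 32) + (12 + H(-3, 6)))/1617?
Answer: 2*√3/539 ≈ 0.0064269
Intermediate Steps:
r = 0
k(z) = √2*√z (k(z) = (√(z + z) + 0) + (z - z) = (√(2*z) + 0) + 0 = (√2*√z + 0) + 0 = √2*√z + 0 = √2*√z)
k((4 + 32) + (12 + H(-3, 6)))/1617 = (√2*√((4 + 32) + (12 + 6)))/1617 = (√2*√(36 + 18))*(1/1617) = (√2*√54)*(1/1617) = (√2*(3*√6))*(1/1617) = (6*√3)*(1/1617) = 2*√3/539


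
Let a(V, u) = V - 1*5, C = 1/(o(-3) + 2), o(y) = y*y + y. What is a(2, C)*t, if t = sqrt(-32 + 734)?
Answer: -9*sqrt(78) ≈ -79.486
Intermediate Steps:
o(y) = y + y**2 (o(y) = y**2 + y = y + y**2)
C = 1/8 (C = 1/(-3*(1 - 3) + 2) = 1/(-3*(-2) + 2) = 1/(6 + 2) = 1/8 ≈ 0.12500)
t = 3*sqrt(78) (t = sqrt(702) = 3*sqrt(78) ≈ 26.495)
a(V, u) = -5 + V (a(V, u) = V - 5 = -5 + V)
a(2, C)*t = (-5 + 2)*(3*sqrt(78)) = -9*sqrt(78)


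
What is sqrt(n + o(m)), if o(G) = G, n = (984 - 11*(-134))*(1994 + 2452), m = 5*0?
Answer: 6*sqrt(303563) ≈ 3305.8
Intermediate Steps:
m = 0
n = 10928268 (n = (984 + 1474)*4446 = 2458*4446 = 10928268)
sqrt(n + o(m)) = sqrt(10928268 + 0) = sqrt(10928268) = 6*sqrt(303563)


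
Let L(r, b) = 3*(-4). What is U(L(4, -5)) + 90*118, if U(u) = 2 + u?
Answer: 10610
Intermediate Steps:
L(r, b) = -12
U(L(4, -5)) + 90*118 = (2 - 12) + 90*118 = -10 + 10620 = 10610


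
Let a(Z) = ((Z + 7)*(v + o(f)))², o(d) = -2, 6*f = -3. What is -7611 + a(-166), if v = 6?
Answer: 396885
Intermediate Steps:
f = -½ (f = (⅙)*(-3) = -½ ≈ -0.50000)
a(Z) = (28 + 4*Z)² (a(Z) = ((Z + 7)*(6 - 2))² = ((7 + Z)*4)² = (28 + 4*Z)²)
-7611 + a(-166) = -7611 + 16*(7 - 166)² = -7611 + 16*(-159)² = -7611 + 16*25281 = -7611 + 404496 = 396885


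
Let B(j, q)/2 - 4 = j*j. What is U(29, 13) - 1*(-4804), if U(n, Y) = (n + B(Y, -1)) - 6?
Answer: 5173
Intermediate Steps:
B(j, q) = 8 + 2*j² (B(j, q) = 8 + 2*(j*j) = 8 + 2*j²)
U(n, Y) = 2 + n + 2*Y² (U(n, Y) = (n + (8 + 2*Y²)) - 6 = (8 + n + 2*Y²) - 6 = 2 + n + 2*Y²)
U(29, 13) - 1*(-4804) = (2 + 29 + 2*13²) - 1*(-4804) = (2 + 29 + 2*169) + 4804 = (2 + 29 + 338) + 4804 = 369 + 4804 = 5173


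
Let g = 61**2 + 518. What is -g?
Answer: -4239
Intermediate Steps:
g = 4239 (g = 3721 + 518 = 4239)
-g = -1*4239 = -4239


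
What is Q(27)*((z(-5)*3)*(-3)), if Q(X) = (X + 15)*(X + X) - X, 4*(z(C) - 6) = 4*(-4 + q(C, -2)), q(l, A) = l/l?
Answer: -60507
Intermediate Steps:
q(l, A) = 1
z(C) = 3 (z(C) = 6 + (4*(-4 + 1))/4 = 6 + (4*(-3))/4 = 6 + (1/4)*(-12) = 6 - 3 = 3)
Q(X) = -X + 2*X*(15 + X) (Q(X) = (15 + X)*(2*X) - X = 2*X*(15 + X) - X = -X + 2*X*(15 + X))
Q(27)*((z(-5)*3)*(-3)) = (27*(29 + 2*27))*((3*3)*(-3)) = (27*(29 + 54))*(9*(-3)) = (27*83)*(-27) = 2241*(-27) = -60507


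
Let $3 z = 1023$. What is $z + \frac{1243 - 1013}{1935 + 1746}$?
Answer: $\frac{1255451}{3681} \approx 341.06$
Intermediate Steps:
$z = 341$ ($z = \frac{1}{3} \cdot 1023 = 341$)
$z + \frac{1243 - 1013}{1935 + 1746} = 341 + \frac{1243 - 1013}{1935 + 1746} = 341 + \frac{230}{3681} = \frac{1255451}{3681}$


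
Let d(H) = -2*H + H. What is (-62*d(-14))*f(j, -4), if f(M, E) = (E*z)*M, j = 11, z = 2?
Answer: 76384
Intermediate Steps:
f(M, E) = 2*E*M (f(M, E) = (E*2)*M = (2*E)*M = 2*E*M)
d(H) = -H
(-62*d(-14))*f(j, -4) = (-(-62)*(-14))*(2*(-4)*11) = -62*14*(-88) = -868*(-88) = 76384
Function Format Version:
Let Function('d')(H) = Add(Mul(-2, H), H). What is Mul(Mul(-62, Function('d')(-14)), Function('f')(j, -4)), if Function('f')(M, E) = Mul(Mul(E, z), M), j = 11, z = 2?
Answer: 76384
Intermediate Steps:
Function('f')(M, E) = Mul(2, E, M) (Function('f')(M, E) = Mul(Mul(E, 2), M) = Mul(Mul(2, E), M) = Mul(2, E, M))
Function('d')(H) = Mul(-1, H)
Mul(Mul(-62, Function('d')(-14)), Function('f')(j, -4)) = Mul(Mul(-62, Mul(-1, -14)), Mul(2, -4, 11)) = Mul(Mul(-62, 14), -88) = Mul(-868, -88) = 76384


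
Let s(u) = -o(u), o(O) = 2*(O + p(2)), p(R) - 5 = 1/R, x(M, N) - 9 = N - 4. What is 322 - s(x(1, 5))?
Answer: 353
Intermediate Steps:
x(M, N) = 5 + N (x(M, N) = 9 + (N - 4) = 9 + (-4 + N) = 5 + N)
p(R) = 5 + 1/R
o(O) = 11 + 2*O (o(O) = 2*(O + (5 + 1/2)) = 2*(O + (5 + ½)) = 2*(O + 11/2) = 2*(11/2 + O) = 11 + 2*O)
s(u) = -11 - 2*u (s(u) = -(11 + 2*u) = -11 - 2*u)
322 - s(x(1, 5)) = 322 - (-11 - 2*(5 + 5)) = 322 - (-11 - 2*10) = 322 - (-11 - 20) = 322 - 1*(-31) = 322 + 31 = 353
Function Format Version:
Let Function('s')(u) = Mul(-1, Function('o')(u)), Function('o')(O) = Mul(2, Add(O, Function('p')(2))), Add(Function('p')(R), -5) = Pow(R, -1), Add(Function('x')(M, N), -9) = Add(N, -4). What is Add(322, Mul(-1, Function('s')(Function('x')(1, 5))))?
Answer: 353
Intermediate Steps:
Function('x')(M, N) = Add(5, N) (Function('x')(M, N) = Add(9, Add(N, -4)) = Add(9, Add(-4, N)) = Add(5, N))
Function('p')(R) = Add(5, Pow(R, -1))
Function('o')(O) = Add(11, Mul(2, O)) (Function('o')(O) = Mul(2, Add(O, Add(5, Pow(2, -1)))) = Mul(2, Add(O, Add(5, Rational(1, 2)))) = Mul(2, Add(O, Rational(11, 2))) = Mul(2, Add(Rational(11, 2), O)) = Add(11, Mul(2, O)))
Function('s')(u) = Add(-11, Mul(-2, u)) (Function('s')(u) = Mul(-1, Add(11, Mul(2, u))) = Add(-11, Mul(-2, u)))
Add(322, Mul(-1, Function('s')(Function('x')(1, 5)))) = Add(322, Mul(-1, Add(-11, Mul(-2, Add(5, 5))))) = Add(322, Mul(-1, Add(-11, Mul(-2, 10)))) = Add(322, Mul(-1, Add(-11, -20))) = Add(322, Mul(-1, -31)) = Add(322, 31) = 353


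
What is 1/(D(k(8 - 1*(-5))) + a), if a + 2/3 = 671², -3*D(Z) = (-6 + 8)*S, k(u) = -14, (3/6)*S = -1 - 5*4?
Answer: 3/1350805 ≈ 2.2209e-6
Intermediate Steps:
S = -42 (S = 2*(-1 - 5*4) = 2*(-1 - 1*20) = 2*(-1 - 20) = 2*(-21) = -42)
D(Z) = 28 (D(Z) = -(-6 + 8)*(-42)/3 = -2*(-42)/3 = -⅓*(-84) = 28)
a = 1350721/3 (a = -⅔ + 671² = -⅔ + 450241 = 1350721/3 ≈ 4.5024e+5)
1/(D(k(8 - 1*(-5))) + a) = 1/(28 + 1350721/3) = 1/(1350805/3) = 3/1350805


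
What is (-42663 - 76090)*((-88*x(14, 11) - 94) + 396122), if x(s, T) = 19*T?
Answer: -44845407908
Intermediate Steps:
(-42663 - 76090)*((-88*x(14, 11) - 94) + 396122) = (-42663 - 76090)*((-1672*11 - 94) + 396122) = -118753*((-88*209 - 94) + 396122) = -118753*((-18392 - 94) + 396122) = -118753*(-18486 + 396122) = -118753*377636 = -44845407908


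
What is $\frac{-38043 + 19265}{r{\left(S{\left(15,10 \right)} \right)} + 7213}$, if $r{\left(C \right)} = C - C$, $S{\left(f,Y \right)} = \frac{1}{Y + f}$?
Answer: $- \frac{18778}{7213} \approx -2.6034$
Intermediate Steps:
$r{\left(C \right)} = 0$
$\frac{-38043 + 19265}{r{\left(S{\left(15,10 \right)} \right)} + 7213} = \frac{-38043 + 19265}{0 + 7213} = - \frac{18778}{7213}$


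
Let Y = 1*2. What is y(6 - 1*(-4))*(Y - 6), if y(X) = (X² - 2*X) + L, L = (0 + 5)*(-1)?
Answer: -300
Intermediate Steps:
Y = 2
L = -5 (L = 5*(-1) = -5)
y(X) = -5 + X² - 2*X (y(X) = (X² - 2*X) - 5 = -5 + X² - 2*X)
y(6 - 1*(-4))*(Y - 6) = (-5 + (6 - 1*(-4))² - 2*(6 - 1*(-4)))*(2 - 6) = (-5 + (6 + 4)² - 2*(6 + 4))*(-4) = (-5 + 10² - 2*10)*(-4) = (-5 + 100 - 20)*(-4) = 75*(-4) = -300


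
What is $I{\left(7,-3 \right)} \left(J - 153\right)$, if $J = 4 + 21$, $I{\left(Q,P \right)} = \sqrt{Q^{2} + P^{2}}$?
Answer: $- 128 \sqrt{58} \approx -974.82$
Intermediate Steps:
$I{\left(Q,P \right)} = \sqrt{P^{2} + Q^{2}}$
$J = 25$
$I{\left(7,-3 \right)} \left(J - 153\right) = \sqrt{\left(-3\right)^{2} + 7^{2}} \left(25 - 153\right) = \sqrt{9 + 49} \left(-128\right) = \sqrt{58} \left(-128\right) = - 128 \sqrt{58}$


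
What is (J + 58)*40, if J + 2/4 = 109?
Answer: 6660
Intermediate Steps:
J = 217/2 (J = -1/2 + 109 = 217/2 ≈ 108.50)
(J + 58)*40 = (217/2 + 58)*40 = (333/2)*40 = 6660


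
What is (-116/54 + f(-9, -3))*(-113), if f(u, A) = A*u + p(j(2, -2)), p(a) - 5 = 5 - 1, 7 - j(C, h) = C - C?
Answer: -103282/27 ≈ -3825.3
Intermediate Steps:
j(C, h) = 7 (j(C, h) = 7 - (C - C) = 7 - 1*0 = 7 + 0 = 7)
p(a) = 9 (p(a) = 5 + (5 - 1) = 5 + 4 = 9)
f(u, A) = 9 + A*u (f(u, A) = A*u + 9 = 9 + A*u)
(-116/54 + f(-9, -3))*(-113) = (-116/54 + (9 - 3*(-9)))*(-113) = (-116*1/54 + (9 + 27))*(-113) = (-58/27 + 36)*(-113) = (914/27)*(-113) = -103282/27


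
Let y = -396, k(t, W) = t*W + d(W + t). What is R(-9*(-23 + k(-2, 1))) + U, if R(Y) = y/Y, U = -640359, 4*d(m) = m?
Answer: -64676435/101 ≈ -6.4036e+5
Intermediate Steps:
d(m) = m/4
k(t, W) = W/4 + t/4 + W*t (k(t, W) = t*W + (W + t)/4 = W*t + (W/4 + t/4) = W/4 + t/4 + W*t)
R(Y) = -396/Y
R(-9*(-23 + k(-2, 1))) + U = -396*(-1/(9*(-23 + ((¼)*1 + (¼)*(-2) + 1*(-2))))) - 640359 = -396*(-1/(9*(-23 + (¼ - ½ - 2)))) - 640359 = -396*(-1/(9*(-23 - 9/4))) - 640359 = -396/((-9*(-101/4))) - 640359 = -396/909/4 - 640359 = -396*4/909 - 640359 = -176/101 - 640359 = -64676435/101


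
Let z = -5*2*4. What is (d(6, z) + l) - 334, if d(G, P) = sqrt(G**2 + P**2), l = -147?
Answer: -481 + 2*sqrt(409) ≈ -440.55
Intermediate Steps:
z = -40 (z = -10*4 = -40)
(d(6, z) + l) - 334 = (sqrt(6**2 + (-40)**2) - 147) - 334 = (sqrt(36 + 1600) - 147) - 334 = (sqrt(1636) - 147) - 334 = (2*sqrt(409) - 147) - 334 = (-147 + 2*sqrt(409)) - 334 = -481 + 2*sqrt(409)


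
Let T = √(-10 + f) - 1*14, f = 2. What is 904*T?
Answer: -12656 + 1808*I*√2 ≈ -12656.0 + 2556.9*I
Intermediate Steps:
T = -14 + 2*I*√2 (T = √(-10 + 2) - 1*14 = √(-8) - 14 = 2*I*√2 - 14 = -14 + 2*I*√2 ≈ -14.0 + 2.8284*I)
904*T = 904*(-14 + 2*I*√2) = -12656 + 1808*I*√2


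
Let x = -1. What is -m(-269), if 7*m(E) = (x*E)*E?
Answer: 72361/7 ≈ 10337.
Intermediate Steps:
m(E) = -E²/7 (m(E) = ((-E)*E)/7 = (-E²)/7 = -E²/7)
-m(-269) = -(-1)*(-269)²/7 = -(-1)*72361/7 = -1*(-72361/7) = 72361/7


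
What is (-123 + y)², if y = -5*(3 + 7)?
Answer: 29929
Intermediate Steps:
y = -50 (y = -5*10 = -50)
(-123 + y)² = (-123 - 50)² = (-173)² = 29929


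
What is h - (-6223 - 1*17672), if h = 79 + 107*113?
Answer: 36065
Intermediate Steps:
h = 12170 (h = 79 + 12091 = 12170)
h - (-6223 - 1*17672) = 12170 - (-6223 - 1*17672) = 12170 - (-6223 - 17672) = 12170 - 1*(-23895) = 12170 + 23895 = 36065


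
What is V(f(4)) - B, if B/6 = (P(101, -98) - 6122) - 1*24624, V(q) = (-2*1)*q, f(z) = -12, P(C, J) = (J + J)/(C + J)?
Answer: 184892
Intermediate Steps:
P(C, J) = 2*J/(C + J) (P(C, J) = (2*J)/(C + J) = 2*J/(C + J))
V(q) = -2*q
B = -184868 (B = 6*((2*(-98)/(101 - 98) - 6122) - 1*24624) = 6*((2*(-98)/3 - 6122) - 24624) = 6*((2*(-98)*(⅓) - 6122) - 24624) = 6*((-196/3 - 6122) - 24624) = 6*(-18562/3 - 24624) = 6*(-92434/3) = -184868)
V(f(4)) - B = -2*(-12) - 1*(-184868) = 24 + 184868 = 184892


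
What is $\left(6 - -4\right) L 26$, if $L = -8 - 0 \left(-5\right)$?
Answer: $-2080$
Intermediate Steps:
$L = -8$ ($L = -8 - 0 = -8 + 0 = -8$)
$\left(6 - -4\right) L 26 = \left(6 - -4\right) \left(-8\right) 26 = \left(6 + 4\right) \left(-8\right) 26 = 10 \left(-8\right) 26 = \left(-80\right) 26 = -2080$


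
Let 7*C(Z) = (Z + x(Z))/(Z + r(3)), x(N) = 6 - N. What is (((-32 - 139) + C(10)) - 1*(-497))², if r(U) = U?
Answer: 880427584/8281 ≈ 1.0632e+5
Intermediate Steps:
C(Z) = 6/(7*(3 + Z)) (C(Z) = ((Z + (6 - Z))/(Z + 3))/7 = (6/(3 + Z))/7 = 6/(7*(3 + Z)))
(((-32 - 139) + C(10)) - 1*(-497))² = (((-32 - 139) + 6/(7*(3 + 10))) - 1*(-497))² = ((-171 + (6/7)/13) + 497)² = ((-171 + (6/7)*(1/13)) + 497)² = ((-171 + 6/91) + 497)² = (-15555/91 + 497)² = (29672/91)² = 880427584/8281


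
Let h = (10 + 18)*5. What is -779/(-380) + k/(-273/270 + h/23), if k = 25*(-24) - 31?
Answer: -25692613/210140 ≈ -122.26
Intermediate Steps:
h = 140 (h = 28*5 = 140)
k = -631 (k = -600 - 31 = -631)
-779/(-380) + k/(-273/270 + h/23) = -779/(-380) - 631/(-273/270 + 140/23) = -779*(-1/380) - 631/(-273*1/270 + 140*(1/23)) = 41/20 - 631/(-91/90 + 140/23) = 41/20 - 631/10507/2070 = 41/20 - 631*2070/10507 = 41/20 - 1306170/10507 = -25692613/210140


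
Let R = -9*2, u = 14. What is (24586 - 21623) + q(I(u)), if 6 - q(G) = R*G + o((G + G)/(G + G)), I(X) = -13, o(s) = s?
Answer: 2734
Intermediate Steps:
R = -18
q(G) = 5 + 18*G (q(G) = 6 - (-18*G + (G + G)/(G + G)) = 6 - (-18*G + (2*G)/((2*G))) = 6 - (-18*G + (2*G)*(1/(2*G))) = 6 - (-18*G + 1) = 6 - (1 - 18*G) = 6 + (-1 + 18*G) = 5 + 18*G)
(24586 - 21623) + q(I(u)) = (24586 - 21623) + (5 + 18*(-13)) = 2963 + (5 - 234) = 2963 - 229 = 2734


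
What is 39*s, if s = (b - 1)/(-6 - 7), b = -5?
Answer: 18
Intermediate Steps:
s = 6/13 (s = (-5 - 1)/(-6 - 7) = -6/(-13) = -6*(-1/13) = 6/13 ≈ 0.46154)
39*s = 39*(6/13) = 18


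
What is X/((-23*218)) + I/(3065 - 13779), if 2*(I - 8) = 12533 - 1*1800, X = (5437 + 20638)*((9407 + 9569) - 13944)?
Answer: -1405804459343/53719996 ≈ -26169.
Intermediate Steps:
X = 131209400 (X = 26075*(18976 - 13944) = 26075*5032 = 131209400)
I = 10749/2 (I = 8 + (12533 - 1*1800)/2 = 8 + (12533 - 1800)/2 = 8 + (1/2)*10733 = 8 + 10733/2 = 10749/2 ≈ 5374.5)
X/((-23*218)) + I/(3065 - 13779) = 131209400/((-23*218)) + 10749/(2*(3065 - 13779)) = 131209400/(-5014) + (10749/2)/(-10714) = 131209400*(-1/5014) + (10749/2)*(-1/10714) = -65604700/2507 - 10749/21428 = -1405804459343/53719996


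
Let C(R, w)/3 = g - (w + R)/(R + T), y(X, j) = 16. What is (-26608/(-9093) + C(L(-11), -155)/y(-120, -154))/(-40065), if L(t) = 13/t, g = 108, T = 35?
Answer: -216866207/361396556640 ≈ -0.00060008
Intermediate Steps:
C(R, w) = 324 - 3*(R + w)/(35 + R) (C(R, w) = 3*(108 - (w + R)/(R + 35)) = 3*(108 - (R + w)/(35 + R)) = 324 - 3*(R + w)/(35 + R))
(-26608/(-9093) + C(L(-11), -155)/y(-120, -154))/(-40065) = (-26608/(-9093) + (3*(3780 - 1*(-155) + 107*(13/(-11)))/(35 + 13/(-11)))/16)/(-40065) = (-26608*(-1/9093) + (3*(3780 + 155 + 107*(13*(-1/11)))/(35 + 13*(-1/11)))*(1/16))*(-1/40065) = (26608/9093 + (3*(3780 + 155 + 107*(-13/11))/(35 - 13/11))*(1/16))*(-1/40065) = (26608/9093 + (3*(3780 + 155 - 1391/11)/(372/11))*(1/16))*(-1/40065) = (26608/9093 + (3*(11/372)*(41894/11))*(1/16))*(-1/40065) = (26608/9093 + (20947/62)*(1/16))*(-1/40065) = (26608/9093 + 20947/992)*(-1/40065) = (216866207/9020256)*(-1/40065) = -216866207/361396556640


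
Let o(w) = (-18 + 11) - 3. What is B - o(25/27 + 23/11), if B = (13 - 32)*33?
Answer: -617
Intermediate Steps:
B = -627 (B = -19*33 = -627)
o(w) = -10 (o(w) = -7 - 3 = -10)
B - o(25/27 + 23/11) = -627 - 1*(-10) = -627 + 10 = -617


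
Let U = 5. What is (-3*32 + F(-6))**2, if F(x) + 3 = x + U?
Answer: 10000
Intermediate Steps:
F(x) = 2 + x (F(x) = -3 + (x + 5) = -3 + (5 + x) = 2 + x)
(-3*32 + F(-6))**2 = (-3*32 + (2 - 6))**2 = (-96 - 4)**2 = (-100)**2 = 10000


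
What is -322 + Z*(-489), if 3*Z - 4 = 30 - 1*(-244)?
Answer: -45636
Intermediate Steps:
Z = 278/3 (Z = 4/3 + (30 - 1*(-244))/3 = 4/3 + (30 + 244)/3 = 4/3 + (1/3)*274 = 4/3 + 274/3 = 278/3 ≈ 92.667)
-322 + Z*(-489) = -322 + (278/3)*(-489) = -322 - 45314 = -45636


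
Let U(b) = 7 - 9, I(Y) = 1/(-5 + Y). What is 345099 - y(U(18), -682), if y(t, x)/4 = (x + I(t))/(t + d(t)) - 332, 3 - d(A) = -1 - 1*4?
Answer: 7284517/21 ≈ 3.4688e+5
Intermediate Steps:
d(A) = 8 (d(A) = 3 - (-1 - 1*4) = 3 - (-1 - 4) = 3 - 1*(-5) = 3 + 5 = 8)
U(b) = -2
y(t, x) = -1328 + 4*(x + 1/(-5 + t))/(8 + t) (y(t, x) = 4*((x + 1/(-5 + t))/(t + 8) - 332) = 4*((x + 1/(-5 + t))/(8 + t) - 332) = 4*(-332 + (x + 1/(-5 + t))/(8 + t)) = -1328 + 4*(x + 1/(-5 + t))/(8 + t))
345099 - y(U(18), -682) = 345099 - 4*(1 - (-5 - 2)*(2656 - 1*(-682) + 332*(-2)))/((-5 - 2)*(8 - 2)) = 345099 - 4*(1 - 1*(-7)*(2656 + 682 - 664))/((-7)*6) = 345099 - 4*(-1)*(1 - 1*(-7)*2674)/(7*6) = 345099 - 4*(-1)*(1 + 18718)/(7*6) = 345099 - 4*(-1)*18719/(7*6) = 345099 - 1*(-37438/21) = 345099 + 37438/21 = 7284517/21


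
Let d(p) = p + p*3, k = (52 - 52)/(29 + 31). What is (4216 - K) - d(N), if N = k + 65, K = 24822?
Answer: -20866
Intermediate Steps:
k = 0 (k = 0/60 = 0*(1/60) = 0)
N = 65 (N = 0 + 65 = 65)
d(p) = 4*p (d(p) = p + 3*p = 4*p)
(4216 - K) - d(N) = (4216 - 1*24822) - 4*65 = (4216 - 24822) - 1*260 = -20606 - 260 = -20866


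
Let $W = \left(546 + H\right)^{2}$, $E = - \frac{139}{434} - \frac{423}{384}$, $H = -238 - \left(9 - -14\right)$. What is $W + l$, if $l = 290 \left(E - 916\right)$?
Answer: $- \frac{2566882005}{13888} \approx -1.8483 \cdot 10^{5}$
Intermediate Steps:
$H = -261$ ($H = -238 - \left(9 + 14\right) = -238 - 23 = -261$)
$E = - \frac{39493}{27776}$ ($E = \left(-139\right) \frac{1}{434} - \frac{141}{128} = - \frac{139}{434} - \frac{141}{128} = - \frac{39493}{27776} \approx -1.4218$)
$l = - \frac{3694934805}{13888}$ ($l = 290 \left(- \frac{39493}{27776} - 916\right) = 290 \left(- \frac{25482309}{27776}\right) = - \frac{3694934805}{13888} \approx -2.6605 \cdot 10^{5}$)
$W = 81225$ ($W = \left(546 - 261\right)^{2} = 285^{2} = 81225$)
$W + l = 81225 - \frac{3694934805}{13888} = - \frac{2566882005}{13888}$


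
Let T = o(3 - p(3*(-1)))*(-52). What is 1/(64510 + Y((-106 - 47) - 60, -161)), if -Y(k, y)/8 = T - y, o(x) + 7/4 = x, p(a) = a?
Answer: 1/64990 ≈ 1.5387e-5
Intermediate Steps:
o(x) = -7/4 + x
T = -221 (T = (-7/4 + (3 - 3*(-1)))*(-52) = (-7/4 + (3 - 1*(-3)))*(-52) = (-7/4 + (3 + 3))*(-52) = (-7/4 + 6)*(-52) = (17/4)*(-52) = -221)
Y(k, y) = 1768 + 8*y (Y(k, y) = -8*(-221 - y) = 1768 + 8*y)
1/(64510 + Y((-106 - 47) - 60, -161)) = 1/(64510 + (1768 + 8*(-161))) = 1/(64510 + (1768 - 1288)) = 1/(64510 + 480) = 1/64990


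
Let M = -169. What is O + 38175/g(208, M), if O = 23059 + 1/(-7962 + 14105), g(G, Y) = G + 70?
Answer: 39613608789/1707754 ≈ 23196.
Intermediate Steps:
g(G, Y) = 70 + G
O = 141651438/6143 (O = 23059 + 1/6143 = 141651438/6143 ≈ 23059.)
O + 38175/g(208, M) = 141651438/6143 + 38175/(70 + 208) = 141651438/6143 + 38175/278 = 39613608789/1707754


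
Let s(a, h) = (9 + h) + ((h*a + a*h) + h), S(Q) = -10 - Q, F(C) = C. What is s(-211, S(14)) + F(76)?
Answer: 10165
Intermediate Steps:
s(a, h) = 9 + 2*h + 2*a*h (s(a, h) = (9 + h) + ((a*h + a*h) + h) = (9 + h) + (2*a*h + h) = (9 + h) + (h + 2*a*h) = 9 + 2*h + 2*a*h)
s(-211, S(14)) + F(76) = (9 + 2*(-10 - 1*14) + 2*(-211)*(-10 - 1*14)) + 76 = (9 + 2*(-10 - 14) + 2*(-211)*(-10 - 14)) + 76 = (9 + 2*(-24) + 2*(-211)*(-24)) + 76 = (9 - 48 + 10128) + 76 = 10089 + 76 = 10165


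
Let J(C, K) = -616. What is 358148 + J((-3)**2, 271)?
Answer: 357532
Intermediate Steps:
358148 + J((-3)**2, 271) = 358148 - 616 = 357532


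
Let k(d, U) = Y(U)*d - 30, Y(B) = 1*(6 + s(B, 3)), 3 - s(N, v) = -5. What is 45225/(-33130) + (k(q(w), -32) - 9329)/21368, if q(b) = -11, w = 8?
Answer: -128153349/70792184 ≈ -1.8103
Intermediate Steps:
s(N, v) = 8 (s(N, v) = 3 - 1*(-5) = 3 + 5 = 8)
Y(B) = 14 (Y(B) = 1*(6 + 8) = 1*14 = 14)
k(d, U) = -30 + 14*d (k(d, U) = 14*d - 30 = -30 + 14*d)
45225/(-33130) + (k(q(w), -32) - 9329)/21368 = 45225/(-33130) + ((-30 + 14*(-11)) - 9329)/21368 = 45225*(-1/33130) + ((-30 - 154) - 9329)*(1/21368) = -9045/6626 + (-184 - 9329)*(1/21368) = -9045/6626 - 9513*1/21368 = -9045/6626 - 9513/21368 = -128153349/70792184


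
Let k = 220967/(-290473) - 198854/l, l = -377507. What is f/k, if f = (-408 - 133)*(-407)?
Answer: -24144735573901657/25654871327 ≈ -9.4114e+5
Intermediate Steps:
f = 220187 (f = -541*(-407) = 220187)
k = -25654871327/109655590811 (k = 220967/(-290473) - 198854/(-377507) = 220967*(-1/290473) - 198854*(-1/377507) = -220967/290473 + 198854/377507 = -25654871327/109655590811 ≈ -0.23396)
f/k = 220187/(-25654871327/109655590811) = 220187*(-109655590811/25654871327) = -24144735573901657/25654871327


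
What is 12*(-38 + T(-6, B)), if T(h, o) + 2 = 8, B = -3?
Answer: -384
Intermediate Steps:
T(h, o) = 6 (T(h, o) = -2 + 8 = 6)
12*(-38 + T(-6, B)) = 12*(-38 + 6) = 12*(-32) = -384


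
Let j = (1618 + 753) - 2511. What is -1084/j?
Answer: 271/35 ≈ 7.7429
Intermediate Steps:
j = -140 (j = 2371 - 2511 = -140)
-1084/j = -1084/(-140) = -1084*(-1/140) = 271/35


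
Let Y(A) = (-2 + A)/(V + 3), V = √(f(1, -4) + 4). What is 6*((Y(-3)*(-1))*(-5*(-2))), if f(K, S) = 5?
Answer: 50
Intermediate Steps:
V = 3 (V = √(5 + 4) = √9 = 3)
Y(A) = -⅓ + A/6 (Y(A) = (-2 + A)/(3 + 3) = (-2 + A)/6 = (-2 + A)*(⅙) = -⅓ + A/6)
6*((Y(-3)*(-1))*(-5*(-2))) = 6*(((-⅓ + (⅙)*(-3))*(-1))*(-5*(-2))) = 6*(((-⅓ - ½)*(-1))*10) = 6*(-⅚*(-1)*10) = 6*((⅚)*10) = 6*(25/3) = 50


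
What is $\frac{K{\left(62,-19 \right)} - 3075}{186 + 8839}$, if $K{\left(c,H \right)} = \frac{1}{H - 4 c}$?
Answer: $- \frac{821026}{2409675} \approx -0.34072$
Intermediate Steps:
$\frac{K{\left(62,-19 \right)} - 3075}{186 + 8839} = \frac{\frac{1}{-19 - 248} - 3075}{186 + 8839} = \frac{\frac{1}{-19 - 248} - 3075}{9025} = \left(\frac{1}{-267} - 3075\right) \frac{1}{9025} = \left(- \frac{1}{267} - 3075\right) \frac{1}{9025} = \left(- \frac{821026}{267}\right) \frac{1}{9025} = - \frac{821026}{2409675}$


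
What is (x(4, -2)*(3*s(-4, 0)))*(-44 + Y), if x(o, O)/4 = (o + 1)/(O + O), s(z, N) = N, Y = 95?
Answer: 0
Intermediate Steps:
x(o, O) = 2*(1 + o)/O (x(o, O) = 4*((o + 1)/(O + O)) = 4*((1 + o)/((2*O))) = 4*((1 + o)*(1/(2*O))) = 4*((1 + o)/(2*O)) = 2*(1 + o)/O)
(x(4, -2)*(3*s(-4, 0)))*(-44 + Y) = ((2*(1 + 4)/(-2))*(3*0))*(-44 + 95) = ((2*(-1/2)*5)*0)*51 = -5*0*51 = 0*51 = 0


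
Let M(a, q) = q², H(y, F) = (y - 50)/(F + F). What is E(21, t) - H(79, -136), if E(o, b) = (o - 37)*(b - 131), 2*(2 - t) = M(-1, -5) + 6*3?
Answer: 655005/272 ≈ 2408.1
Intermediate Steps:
H(y, F) = (-50 + y)/(2*F) (H(y, F) = (-50 + y)/((2*F)) = (-50 + y)*(1/(2*F)) = (-50 + y)/(2*F))
t = -39/2 (t = 2 - ((-5)² + 6*3)/2 = 2 - (25 + 18)/2 = 2 - ½*43 = 2 - 43/2 = -39/2 ≈ -19.500)
E(o, b) = (-131 + b)*(-37 + o) (E(o, b) = (-37 + o)*(-131 + b) = (-131 + b)*(-37 + o))
E(21, t) - H(79, -136) = (4847 - 131*21 - 37*(-39/2) - 39/2*21) - (-50 + 79)/(2*(-136)) = (4847 - 2751 + 1443/2 - 819/2) - (-1)*29/(2*136) = 2408 - 1*(-29/272) = 2408 + 29/272 = 655005/272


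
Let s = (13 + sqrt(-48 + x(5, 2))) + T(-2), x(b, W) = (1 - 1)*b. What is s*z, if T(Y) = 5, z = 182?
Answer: 3276 + 728*I*sqrt(3) ≈ 3276.0 + 1260.9*I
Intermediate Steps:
x(b, W) = 0 (x(b, W) = 0*b = 0)
s = 18 + 4*I*sqrt(3) (s = (13 + sqrt(-48 + 0)) + 5 = (13 + sqrt(-48)) + 5 = (13 + 4*I*sqrt(3)) + 5 = 18 + 4*I*sqrt(3) ≈ 18.0 + 6.9282*I)
s*z = (18 + 4*I*sqrt(3))*182 = 3276 + 728*I*sqrt(3)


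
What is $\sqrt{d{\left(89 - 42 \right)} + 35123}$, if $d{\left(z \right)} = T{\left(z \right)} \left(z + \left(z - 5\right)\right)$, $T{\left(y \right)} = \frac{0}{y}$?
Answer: $\sqrt{35123} \approx 187.41$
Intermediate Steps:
$T{\left(y \right)} = 0$
$d{\left(z \right)} = 0$ ($d{\left(z \right)} = 0 \left(z + \left(z - 5\right)\right) = 0 \left(z + \left(-5 + z\right)\right) = 0 \left(-5 + 2 z\right) = 0$)
$\sqrt{d{\left(89 - 42 \right)} + 35123} = \sqrt{0 + 35123} = \sqrt{35123}$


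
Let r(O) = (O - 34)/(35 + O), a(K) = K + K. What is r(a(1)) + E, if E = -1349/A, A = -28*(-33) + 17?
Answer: -80025/34817 ≈ -2.2984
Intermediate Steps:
a(K) = 2*K
r(O) = (-34 + O)/(35 + O)
A = 941 (A = 924 + 17 = 941)
E = -1349/941 ≈ -1.4336
r(a(1)) + E = (-34 + 2*1)/(35 + 2*1) - 1349/941 = (-34 + 2)/(35 + 2) - 1349/941 = -32/37 - 1349/941 = -80025/34817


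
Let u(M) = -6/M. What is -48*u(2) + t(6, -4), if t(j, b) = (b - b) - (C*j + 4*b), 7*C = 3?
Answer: 1102/7 ≈ 157.43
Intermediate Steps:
C = 3/7 (C = (⅐)*3 = 3/7 ≈ 0.42857)
t(j, b) = -4*b - 3*j/7 (t(j, b) = (b - b) - (3*j/7 + 4*b) = 0 - (4*b + 3*j/7) = 0 + (-4*b - 3*j/7) = -4*b - 3*j/7)
-48*u(2) + t(6, -4) = -(-288)/2 + (-4*(-4) - 3/7*6) = -(-288)/2 + (16 - 18/7) = -48*(-3) + 94/7 = 144 + 94/7 = 1102/7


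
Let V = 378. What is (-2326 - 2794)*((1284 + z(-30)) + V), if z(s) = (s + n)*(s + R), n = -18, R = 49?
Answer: -3840000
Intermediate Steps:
z(s) = (-18 + s)*(49 + s) (z(s) = (s - 18)*(s + 49) = (-18 + s)*(49 + s))
(-2326 - 2794)*((1284 + z(-30)) + V) = (-2326 - 2794)*((1284 + (-882 + (-30)² + 31*(-30))) + 378) = -5120*((1284 + (-882 + 900 - 930)) + 378) = -5120*((1284 - 912) + 378) = -5120*(372 + 378) = -5120*750 = -3840000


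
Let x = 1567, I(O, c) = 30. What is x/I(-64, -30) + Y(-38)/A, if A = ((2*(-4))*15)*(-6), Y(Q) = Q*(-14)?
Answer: 1907/36 ≈ 52.972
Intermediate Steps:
Y(Q) = -14*Q
A = 720 (A = -8*15*(-6) = -120*(-6) = 720)
x/I(-64, -30) + Y(-38)/A = 1567/30 - 14*(-38)/720 = 1567*(1/30) + 532*(1/720) = 1567/30 + 133/180 = 1907/36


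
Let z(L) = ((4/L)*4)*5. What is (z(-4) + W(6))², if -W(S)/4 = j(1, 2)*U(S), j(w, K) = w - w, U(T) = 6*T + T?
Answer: 400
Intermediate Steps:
U(T) = 7*T
j(w, K) = 0
W(S) = 0 (W(S) = -0*7*S = -4*0 = 0)
z(L) = 80/L (z(L) = (16/L)*5 = 80/L)
(z(-4) + W(6))² = (80/(-4) + 0)² = (80*(-¼) + 0)² = (-20 + 0)² = (-20)² = 400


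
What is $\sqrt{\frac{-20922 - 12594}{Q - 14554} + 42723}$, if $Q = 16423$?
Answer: $\frac{\sqrt{338266839}}{89} \approx 206.65$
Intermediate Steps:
$\sqrt{\frac{-20922 - 12594}{Q - 14554} + 42723} = \sqrt{\frac{-20922 - 12594}{16423 - 14554} + 42723} = \sqrt{- \frac{33516}{1869} + 42723} = \sqrt{\left(-33516\right) \frac{1}{1869} + 42723} = \sqrt{- \frac{1596}{89} + 42723} = \sqrt{\frac{3800751}{89}} = \frac{\sqrt{338266839}}{89}$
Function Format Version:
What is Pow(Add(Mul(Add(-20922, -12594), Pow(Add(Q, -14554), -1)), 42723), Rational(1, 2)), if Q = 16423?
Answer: Mul(Rational(1, 89), Pow(338266839, Rational(1, 2))) ≈ 206.65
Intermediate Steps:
Pow(Add(Mul(Add(-20922, -12594), Pow(Add(Q, -14554), -1)), 42723), Rational(1, 2)) = Pow(Add(Mul(Add(-20922, -12594), Pow(Add(16423, -14554), -1)), 42723), Rational(1, 2)) = Pow(Add(Mul(-33516, Pow(1869, -1)), 42723), Rational(1, 2)) = Pow(Add(Mul(-33516, Rational(1, 1869)), 42723), Rational(1, 2)) = Pow(Add(Rational(-1596, 89), 42723), Rational(1, 2)) = Pow(Rational(3800751, 89), Rational(1, 2)) = Mul(Rational(1, 89), Pow(338266839, Rational(1, 2)))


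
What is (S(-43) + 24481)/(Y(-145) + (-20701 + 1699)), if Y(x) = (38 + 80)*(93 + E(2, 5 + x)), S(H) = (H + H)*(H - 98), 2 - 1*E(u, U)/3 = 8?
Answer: -36607/10152 ≈ -3.6059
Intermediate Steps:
E(u, U) = -18 (E(u, U) = 6 - 3*8 = 6 - 24 = -18)
S(H) = 2*H*(-98 + H) (S(H) = (2*H)*(-98 + H) = 2*H*(-98 + H))
Y(x) = 8850 (Y(x) = (38 + 80)*(93 - 18) = 118*75 = 8850)
(S(-43) + 24481)/(Y(-145) + (-20701 + 1699)) = (2*(-43)*(-98 - 43) + 24481)/(8850 + (-20701 + 1699)) = (2*(-43)*(-141) + 24481)/(8850 - 19002) = (12126 + 24481)/(-10152) = 36607*(-1/10152) = -36607/10152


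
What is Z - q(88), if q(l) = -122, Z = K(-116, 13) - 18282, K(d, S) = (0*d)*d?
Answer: -18160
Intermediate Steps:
K(d, S) = 0 (K(d, S) = 0*d = 0)
Z = -18282 (Z = 0 - 18282 = -18282)
Z - q(88) = -18282 - 1*(-122) = -18282 + 122 = -18160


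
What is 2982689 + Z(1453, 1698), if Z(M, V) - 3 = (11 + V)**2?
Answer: 5903373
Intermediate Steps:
Z(M, V) = 3 + (11 + V)**2
2982689 + Z(1453, 1698) = 2982689 + (3 + (11 + 1698)**2) = 2982689 + (3 + 1709**2) = 2982689 + (3 + 2920681) = 2982689 + 2920684 = 5903373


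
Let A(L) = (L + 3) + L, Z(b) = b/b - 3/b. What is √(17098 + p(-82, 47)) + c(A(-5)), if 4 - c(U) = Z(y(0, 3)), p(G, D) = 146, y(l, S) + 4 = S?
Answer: 6*√479 ≈ 131.32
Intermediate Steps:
y(l, S) = -4 + S
Z(b) = 1 - 3/b
A(L) = 3 + 2*L (A(L) = (3 + L) + L = 3 + 2*L)
c(U) = 0 (c(U) = 4 - (-3 + (-4 + 3))/(-4 + 3) = 4 - (-3 - 1)/(-1) = 4 - (-1)*(-4) = 4 - 1*4 = 4 - 4 = 0)
√(17098 + p(-82, 47)) + c(A(-5)) = √(17098 + 146) + 0 = √17244 + 0 = 6*√479 + 0 = 6*√479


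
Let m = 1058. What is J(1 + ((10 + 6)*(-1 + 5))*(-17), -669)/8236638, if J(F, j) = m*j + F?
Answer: -708889/8236638 ≈ -0.086065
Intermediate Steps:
J(F, j) = F + 1058*j (J(F, j) = 1058*j + F = F + 1058*j)
J(1 + ((10 + 6)*(-1 + 5))*(-17), -669)/8236638 = ((1 + ((10 + 6)*(-1 + 5))*(-17)) + 1058*(-669))/8236638 = ((1 + (16*4)*(-17)) - 707802)*(1/8236638) = ((1 + 64*(-17)) - 707802)*(1/8236638) = ((1 - 1088) - 707802)*(1/8236638) = (-1087 - 707802)*(1/8236638) = -708889*1/8236638 = -708889/8236638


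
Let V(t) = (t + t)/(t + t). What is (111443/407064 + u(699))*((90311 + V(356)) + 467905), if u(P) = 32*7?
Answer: 50961739432043/407064 ≈ 1.2519e+8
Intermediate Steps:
u(P) = 224
V(t) = 1 (V(t) = (2*t)/((2*t)) = (2*t)*(1/(2*t)) = 1)
(111443/407064 + u(699))*((90311 + V(356)) + 467905) = (111443/407064 + 224)*((90311 + 1) + 467905) = (111443*(1/407064) + 224)*(90312 + 467905) = (111443/407064 + 224)*558217 = (91293779/407064)*558217 = 50961739432043/407064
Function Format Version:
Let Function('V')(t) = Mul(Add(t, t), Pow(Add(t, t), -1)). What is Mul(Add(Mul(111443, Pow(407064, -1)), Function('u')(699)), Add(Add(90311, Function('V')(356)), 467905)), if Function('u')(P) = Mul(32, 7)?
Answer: Rational(50961739432043, 407064) ≈ 1.2519e+8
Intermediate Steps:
Function('u')(P) = 224
Function('V')(t) = 1 (Function('V')(t) = Mul(Mul(2, t), Pow(Mul(2, t), -1)) = Mul(Mul(2, t), Mul(Rational(1, 2), Pow(t, -1))) = 1)
Mul(Add(Mul(111443, Pow(407064, -1)), Function('u')(699)), Add(Add(90311, Function('V')(356)), 467905)) = Mul(Add(Mul(111443, Pow(407064, -1)), 224), Add(Add(90311, 1), 467905)) = Mul(Add(Mul(111443, Rational(1, 407064)), 224), Add(90312, 467905)) = Mul(Add(Rational(111443, 407064), 224), 558217) = Mul(Rational(91293779, 407064), 558217) = Rational(50961739432043, 407064)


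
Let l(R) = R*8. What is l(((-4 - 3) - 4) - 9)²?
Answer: 25600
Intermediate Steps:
l(R) = 8*R
l(((-4 - 3) - 4) - 9)² = (8*(((-4 - 3) - 4) - 9))² = (8*((-7 - 4) - 9))² = (8*(-11 - 9))² = (8*(-20))² = (-160)² = 25600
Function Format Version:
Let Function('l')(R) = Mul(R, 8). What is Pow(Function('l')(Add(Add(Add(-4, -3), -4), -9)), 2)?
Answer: 25600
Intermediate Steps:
Function('l')(R) = Mul(8, R)
Pow(Function('l')(Add(Add(Add(-4, -3), -4), -9)), 2) = Pow(Mul(8, Add(Add(Add(-4, -3), -4), -9)), 2) = Pow(Mul(8, Add(Add(-7, -4), -9)), 2) = Pow(Mul(8, Add(-11, -9)), 2) = Pow(Mul(8, -20), 2) = Pow(-160, 2) = 25600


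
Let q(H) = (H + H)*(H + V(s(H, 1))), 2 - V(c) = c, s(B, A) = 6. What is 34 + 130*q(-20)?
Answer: 124834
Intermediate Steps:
V(c) = 2 - c
q(H) = 2*H*(-4 + H) (q(H) = (H + H)*(H + (2 - 1*6)) = (2*H)*(H + (2 - 6)) = (2*H)*(H - 4) = (2*H)*(-4 + H) = 2*H*(-4 + H))
34 + 130*q(-20) = 34 + 130*(2*(-20)*(-4 - 20)) = 34 + 130*(2*(-20)*(-24)) = 34 + 130*960 = 34 + 124800 = 124834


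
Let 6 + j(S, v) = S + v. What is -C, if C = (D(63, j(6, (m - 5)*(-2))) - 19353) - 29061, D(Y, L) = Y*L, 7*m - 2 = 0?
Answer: 47820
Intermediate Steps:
m = 2/7 (m = 2/7 + (⅐)*0 = 2/7 + 0 = 2/7 ≈ 0.28571)
j(S, v) = -6 + S + v (j(S, v) = -6 + (S + v) = -6 + S + v)
D(Y, L) = L*Y
C = -47820 (C = ((-6 + 6 + (2/7 - 5)*(-2))*63 - 19353) - 29061 = ((-6 + 6 - 33/7*(-2))*63 - 19353) - 29061 = ((-6 + 6 + 66/7)*63 - 19353) - 29061 = ((66/7)*63 - 19353) - 29061 = (594 - 19353) - 29061 = -18759 - 29061 = -47820)
-C = -1*(-47820) = 47820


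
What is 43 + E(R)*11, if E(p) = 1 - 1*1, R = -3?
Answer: 43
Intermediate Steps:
E(p) = 0 (E(p) = 1 - 1 = 0)
43 + E(R)*11 = 43 + 0*11 = 43 + 0 = 43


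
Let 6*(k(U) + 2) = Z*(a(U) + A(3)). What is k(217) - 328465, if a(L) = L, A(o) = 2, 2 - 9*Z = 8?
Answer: -985474/3 ≈ -3.2849e+5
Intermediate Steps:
Z = -⅔ (Z = 2/9 - ⅑*8 = 2/9 - 8/9 = -⅔ ≈ -0.66667)
k(U) = -20/9 - U/9 (k(U) = -2 + (-2*(U + 2)/3)/6 = -2 + (-2*(2 + U)/3)/6 = -2 + (-4/3 - 2*U/3)/6 = -2 + (-2/9 - U/9) = -20/9 - U/9)
k(217) - 328465 = (-20/9 - ⅑*217) - 328465 = (-20/9 - 217/9) - 328465 = -79/3 - 328465 = -985474/3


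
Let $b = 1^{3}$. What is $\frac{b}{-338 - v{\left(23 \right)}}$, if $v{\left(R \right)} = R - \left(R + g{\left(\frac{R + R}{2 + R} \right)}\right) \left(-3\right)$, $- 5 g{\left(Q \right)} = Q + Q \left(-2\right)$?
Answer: $- \frac{125}{53888} \approx -0.0023196$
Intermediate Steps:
$b = 1$
$g{\left(Q \right)} = \frac{Q}{5}$ ($g{\left(Q \right)} = - \frac{Q + Q \left(-2\right)}{5} = - \frac{Q - 2 Q}{5} = - \frac{\left(-1\right) Q}{5} = \frac{Q}{5}$)
$v{\left(R \right)} = 4 R + \frac{6 R}{5 \left(2 + R\right)}$ ($v{\left(R \right)} = R - \left(R + \frac{\left(R + R\right) \frac{1}{2 + R}}{5}\right) \left(-3\right) = R - \left(R + \frac{2 R \frac{1}{2 + R}}{5}\right) \left(-3\right) = R - \left(R + \frac{2 R}{5 \left(2 + R\right)}\right) \left(-3\right) = R - \left(- 3 R - \frac{6 R}{5 \left(2 + R\right)}\right) = R + \left(3 R + \frac{6 R}{5 \left(2 + R\right)}\right) = 4 R + \frac{6 R}{5 \left(2 + R\right)}$)
$\frac{b}{-338 - v{\left(23 \right)}} = 1 \frac{1}{-338 - \frac{2}{5} \cdot 23 \frac{1}{2 + 23} \left(23 + 10 \cdot 23\right)} = 1 \frac{1}{-338 - \frac{2}{5} \cdot 23 \cdot \frac{1}{25} \left(23 + 230\right)} = 1 \frac{1}{-338 - \frac{2}{5} \cdot 23 \cdot \frac{1}{25} \cdot 253} = 1 \frac{1}{-338 - \frac{11638}{125}} = 1 \frac{1}{- \frac{53888}{125}} = 1 \left(- \frac{125}{53888}\right) = - \frac{125}{53888}$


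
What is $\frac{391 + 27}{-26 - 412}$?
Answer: $- \frac{209}{219} \approx -0.95434$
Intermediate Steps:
$\frac{391 + 27}{-26 - 412} = \frac{418}{-438} = 418 \left(- \frac{1}{438}\right) = - \frac{209}{219}$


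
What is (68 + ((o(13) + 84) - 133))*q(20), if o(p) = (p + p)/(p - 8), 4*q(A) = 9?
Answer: 1089/20 ≈ 54.450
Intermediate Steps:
q(A) = 9/4 (q(A) = (1/4)*9 = 9/4)
o(p) = 2*p/(-8 + p) (o(p) = (2*p)/(-8 + p) = 2*p/(-8 + p))
(68 + ((o(13) + 84) - 133))*q(20) = (68 + ((2*13/(-8 + 13) + 84) - 133))*(9/4) = (68 + ((2*13/5 + 84) - 133))*(9/4) = (68 + ((2*13*(1/5) + 84) - 133))*(9/4) = (68 + ((26/5 + 84) - 133))*(9/4) = (68 + (446/5 - 133))*(9/4) = (68 - 219/5)*(9/4) = (121/5)*(9/4) = 1089/20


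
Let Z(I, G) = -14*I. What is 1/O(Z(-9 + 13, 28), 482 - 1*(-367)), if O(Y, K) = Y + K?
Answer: 1/793 ≈ 0.0012610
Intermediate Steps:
O(Y, K) = K + Y
1/O(Z(-9 + 13, 28), 482 - 1*(-367)) = 1/((482 - 1*(-367)) - 14*(-9 + 13)) = 1/((482 + 367) - 14*4) = 1/(849 - 56) = 1/793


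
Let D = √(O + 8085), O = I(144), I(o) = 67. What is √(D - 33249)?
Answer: √(-33249 + 2*√2038) ≈ 182.1*I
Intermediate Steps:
O = 67
D = 2*√2038 (D = √(67 + 8085) = √8152 = 2*√2038 ≈ 90.288)
√(D - 33249) = √(2*√2038 - 33249) = √(-33249 + 2*√2038)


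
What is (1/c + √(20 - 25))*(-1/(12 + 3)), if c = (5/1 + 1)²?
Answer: -1/540 - I*√5/15 ≈ -0.0018519 - 0.14907*I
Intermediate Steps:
c = 36 (c = (5*1 + 1)² = (5 + 1)² = 6² = 36)
(1/c + √(20 - 25))*(-1/(12 + 3)) = (1/36 + √(20 - 25))*(-1/(12 + 3)) = (1/36 + √(-5))*(-1/15) = (1/36 + I*√5)*(-1*1/15) = (1/36 + I*√5)*(-1/15) = -1/540 - I*√5/15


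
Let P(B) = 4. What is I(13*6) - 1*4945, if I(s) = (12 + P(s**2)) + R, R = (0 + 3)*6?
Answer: -4911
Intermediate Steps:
R = 18 (R = 3*6 = 18)
I(s) = 34 (I(s) = (12 + 4) + 18 = 16 + 18 = 34)
I(13*6) - 1*4945 = 34 - 1*4945 = 34 - 4945 = -4911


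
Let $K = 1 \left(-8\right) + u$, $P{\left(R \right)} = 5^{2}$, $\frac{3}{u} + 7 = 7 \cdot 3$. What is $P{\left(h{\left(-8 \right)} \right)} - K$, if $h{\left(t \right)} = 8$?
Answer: $\frac{459}{14} \approx 32.786$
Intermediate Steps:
$u = \frac{3}{14}$ ($u = \frac{3}{-7 + 7 \cdot 3} = \frac{3}{-7 + 21} = \frac{3}{14} \approx 0.21429$)
$P{\left(R \right)} = 25$
$K = - \frac{109}{14}$ ($K = 1 \left(-8\right) + \frac{3}{14} = -8 + \frac{3}{14} = - \frac{109}{14} \approx -7.7857$)
$P{\left(h{\left(-8 \right)} \right)} - K = 25 - - \frac{109}{14} = 25 + \frac{109}{14} = \frac{459}{14}$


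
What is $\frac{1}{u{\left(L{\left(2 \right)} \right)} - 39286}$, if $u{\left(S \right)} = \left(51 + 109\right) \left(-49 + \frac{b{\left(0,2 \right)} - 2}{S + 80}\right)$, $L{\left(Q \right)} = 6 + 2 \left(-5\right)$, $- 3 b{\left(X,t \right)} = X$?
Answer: $- \frac{19}{895474} \approx -2.1218 \cdot 10^{-5}$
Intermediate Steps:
$b{\left(X,t \right)} = - \frac{X}{3}$
$L{\left(Q \right)} = -4$ ($L{\left(Q \right)} = 6 - 10 = -4$)
$u{\left(S \right)} = -7840 - \frac{320}{80 + S}$ ($u{\left(S \right)} = \left(51 + 109\right) \left(-49 + \frac{\left(- \frac{1}{3}\right) 0 - 2}{S + 80}\right) = 160 \left(-49 + \frac{0 - 2}{80 + S}\right) = 160 \left(-49 - \frac{2}{80 + S}\right) = -7840 - \frac{320}{80 + S}$)
$\frac{1}{u{\left(L{\left(2 \right)} \right)} - 39286} = \frac{1}{\frac{160 \left(-3922 - -196\right)}{80 - 4} - 39286} = \frac{1}{\frac{160 \left(-3922 + 196\right)}{76} - 39286} = \frac{1}{160 \cdot \frac{1}{76} \left(-3726\right) - 39286} = \frac{1}{- \frac{149040}{19} - 39286} = \frac{1}{- \frac{895474}{19}} = - \frac{19}{895474}$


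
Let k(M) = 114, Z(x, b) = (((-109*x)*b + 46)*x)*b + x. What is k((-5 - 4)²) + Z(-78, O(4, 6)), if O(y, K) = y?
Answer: -10624812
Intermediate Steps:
Z(x, b) = x + b*x*(46 - 109*b*x) (Z(x, b) = ((-109*b*x + 46)*x)*b + x = ((46 - 109*b*x)*x)*b + x = (x*(46 - 109*b*x))*b + x = b*x*(46 - 109*b*x) + x = x + b*x*(46 - 109*b*x))
k((-5 - 4)²) + Z(-78, O(4, 6)) = 114 - 78*(1 + 46*4 - 109*(-78)*4²) = 114 - 78*(1 + 184 - 109*(-78)*16) = 114 - 78*(1 + 184 + 136032) = 114 - 78*136217 = 114 - 10624926 = -10624812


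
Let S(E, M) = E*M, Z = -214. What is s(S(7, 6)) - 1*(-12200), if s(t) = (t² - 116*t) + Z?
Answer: 8878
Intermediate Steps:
s(t) = -214 + t² - 116*t (s(t) = (t² - 116*t) - 214 = -214 + t² - 116*t)
s(S(7, 6)) - 1*(-12200) = (-214 + (7*6)² - 812*6) - 1*(-12200) = (-214 + 42² - 116*42) + 12200 = (-214 + 1764 - 4872) + 12200 = -3322 + 12200 = 8878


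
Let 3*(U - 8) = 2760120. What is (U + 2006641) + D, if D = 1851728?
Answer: 4778417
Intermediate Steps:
U = 920048 (U = 8 + (⅓)*2760120 = 8 + 920040 = 920048)
(U + 2006641) + D = (920048 + 2006641) + 1851728 = 2926689 + 1851728 = 4778417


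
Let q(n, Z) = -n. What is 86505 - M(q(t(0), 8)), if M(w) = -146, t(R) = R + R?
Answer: 86651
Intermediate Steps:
t(R) = 2*R
86505 - M(q(t(0), 8)) = 86505 - 1*(-146) = 86505 + 146 = 86651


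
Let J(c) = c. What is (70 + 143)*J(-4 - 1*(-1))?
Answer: -639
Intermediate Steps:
(70 + 143)*J(-4 - 1*(-1)) = (70 + 143)*(-4 - 1*(-1)) = 213*(-4 + 1) = 213*(-3) = -639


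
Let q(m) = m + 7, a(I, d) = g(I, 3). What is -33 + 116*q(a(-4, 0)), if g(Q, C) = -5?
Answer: 199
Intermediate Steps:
a(I, d) = -5
q(m) = 7 + m
-33 + 116*q(a(-4, 0)) = -33 + 116*(7 - 5) = -33 + 116*2 = -33 + 232 = 199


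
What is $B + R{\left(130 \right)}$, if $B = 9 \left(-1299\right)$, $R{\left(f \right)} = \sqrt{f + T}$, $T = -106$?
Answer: $-11691 + 2 \sqrt{6} \approx -11686.0$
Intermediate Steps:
$R{\left(f \right)} = \sqrt{-106 + f}$ ($R{\left(f \right)} = \sqrt{f - 106} = \sqrt{-106 + f}$)
$B = -11691$
$B + R{\left(130 \right)} = -11691 + \sqrt{-106 + 130} = -11691 + \sqrt{24} = -11691 + 2 \sqrt{6}$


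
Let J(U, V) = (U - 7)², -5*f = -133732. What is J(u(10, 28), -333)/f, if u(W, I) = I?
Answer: 2205/133732 ≈ 0.016488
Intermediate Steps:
f = 133732/5 (f = -⅕*(-133732) = 133732/5 ≈ 26746.)
J(U, V) = (-7 + U)²
J(u(10, 28), -333)/f = (-7 + 28)²/(133732/5) = 21²*(5/133732) = 441*(5/133732) = 2205/133732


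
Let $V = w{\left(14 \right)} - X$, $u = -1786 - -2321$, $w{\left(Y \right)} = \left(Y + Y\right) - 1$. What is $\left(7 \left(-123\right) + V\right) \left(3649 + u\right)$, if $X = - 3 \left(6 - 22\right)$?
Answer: $-3690288$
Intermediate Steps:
$w{\left(Y \right)} = -1 + 2 Y$ ($w{\left(Y \right)} = 2 Y - 1 = -1 + 2 Y$)
$u = 535$ ($u = -1786 + 2321 = 535$)
$X = 48$ ($X = \left(-3\right) \left(-16\right) = 48$)
$V = -21$ ($V = \left(-1 + 2 \cdot 14\right) - 48 = \left(-1 + 28\right) - 48 = 27 - 48 = -21$)
$\left(7 \left(-123\right) + V\right) \left(3649 + u\right) = \left(7 \left(-123\right) - 21\right) \left(3649 + 535\right) = \left(-861 - 21\right) 4184 = \left(-882\right) 4184 = -3690288$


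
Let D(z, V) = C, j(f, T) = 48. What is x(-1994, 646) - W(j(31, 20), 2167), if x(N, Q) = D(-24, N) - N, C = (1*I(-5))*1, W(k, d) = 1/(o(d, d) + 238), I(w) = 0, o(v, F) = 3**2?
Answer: 492517/247 ≈ 1994.0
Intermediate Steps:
o(v, F) = 9
W(k, d) = 1/247 (W(k, d) = 1/(9 + 238) = 1/247)
C = 0 (C = (1*0)*1 = 0*1 = 0)
D(z, V) = 0
x(N, Q) = -N (x(N, Q) = 0 - N = -N)
x(-1994, 646) - W(j(31, 20), 2167) = -1*(-1994) - 1*1/247 = 1994 - 1/247 = 492517/247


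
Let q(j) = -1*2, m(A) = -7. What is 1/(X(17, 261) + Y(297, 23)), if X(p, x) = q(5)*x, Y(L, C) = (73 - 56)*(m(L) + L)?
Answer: 1/4408 ≈ 0.00022686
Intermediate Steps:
q(j) = -2
Y(L, C) = -119 + 17*L (Y(L, C) = (73 - 56)*(-7 + L) = 17*(-7 + L) = -119 + 17*L)
X(p, x) = -2*x
1/(X(17, 261) + Y(297, 23)) = 1/(-2*261 + (-119 + 17*297)) = 1/(-522 + (-119 + 5049)) = 1/(-522 + 4930) = 1/4408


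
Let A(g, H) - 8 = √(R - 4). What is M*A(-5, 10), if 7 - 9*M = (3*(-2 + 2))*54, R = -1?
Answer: 56/9 + 7*I*√5/9 ≈ 6.2222 + 1.7392*I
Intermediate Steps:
M = 7/9 (M = 7/9 - 3*(-2 + 2)*54/9 = 7/9 - 3*0*54/9 = 7/9 - 0*54 = 7/9 - ⅑*0 = 7/9 + 0 = 7/9 ≈ 0.77778)
A(g, H) = 8 + I*√5 (A(g, H) = 8 + √(-1 - 4) = 8 + √(-5) = 8 + I*√5)
M*A(-5, 10) = 7*(8 + I*√5)/9 = 56/9 + 7*I*√5/9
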